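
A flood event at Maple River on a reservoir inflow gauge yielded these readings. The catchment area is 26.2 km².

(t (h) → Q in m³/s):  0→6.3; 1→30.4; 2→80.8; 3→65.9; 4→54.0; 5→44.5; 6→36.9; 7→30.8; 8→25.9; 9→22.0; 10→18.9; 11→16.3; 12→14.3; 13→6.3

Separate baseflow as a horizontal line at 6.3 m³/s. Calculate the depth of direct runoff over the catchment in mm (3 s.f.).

d ≈ 50.2 mm

Direct runoff: 0.0, 24.1, 74.5, 59.6, 47.7, 38.2, 30.6, 24.5, 19.6, 15.7, 12.6, 10.0, 8.0, 0.0 m³/s; ΣQ_DR = 365.1 m³/s.
V = ΣQ_DR · Δt = 365.1 × 3600 s = 1.314 × 10^6 m³.
Over A = 26.2 km², depth = V / A = 50.2 mm.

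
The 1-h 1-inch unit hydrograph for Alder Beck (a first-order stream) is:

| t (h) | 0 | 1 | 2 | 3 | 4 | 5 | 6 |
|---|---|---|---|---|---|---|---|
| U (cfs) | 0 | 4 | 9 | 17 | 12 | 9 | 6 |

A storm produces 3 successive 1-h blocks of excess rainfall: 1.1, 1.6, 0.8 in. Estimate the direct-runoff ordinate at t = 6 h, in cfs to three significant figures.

By discrete convolution, Q_j = Σ (P_i / 1 in) · U_{j−i}.
At t = 6 h (j=6): Q = (1.1/1)·6 + (1.6/1)·9 + (0.8/1)·12 = 30.6 cfs.

Q ≈ 30.6 cfs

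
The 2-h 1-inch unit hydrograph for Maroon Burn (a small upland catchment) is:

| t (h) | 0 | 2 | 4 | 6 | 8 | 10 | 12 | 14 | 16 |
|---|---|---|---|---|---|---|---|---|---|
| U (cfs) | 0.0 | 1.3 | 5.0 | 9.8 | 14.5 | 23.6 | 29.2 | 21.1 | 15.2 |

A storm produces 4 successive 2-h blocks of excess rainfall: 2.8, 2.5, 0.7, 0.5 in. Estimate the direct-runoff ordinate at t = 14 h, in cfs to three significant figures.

By discrete convolution, Q_j = Σ (P_i / 1 in) · U_{j−i}.
At t = 14 h (j=7): Q = (2.8/1)·21.1 + (2.5/1)·29.2 + (0.7/1)·23.6 + (0.5/1)·14.5 = 156 cfs.

Q ≈ 156 cfs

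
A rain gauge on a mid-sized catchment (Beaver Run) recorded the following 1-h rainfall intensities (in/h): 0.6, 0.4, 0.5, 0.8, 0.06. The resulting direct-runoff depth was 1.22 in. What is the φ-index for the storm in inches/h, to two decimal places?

φ ≈ 0.27 in/h

Only the 4 blocks with intensity above φ contribute runoff: 0.6, 0.4, 0.5, 0.8 in/h.
Σ(I−φ)·Δt = d  ⇒  (0.6+0.4+0.5+0.8 − 4φ)·1 = 1.22
φ = (2.300 − 1.22/1) / 4 = 0.27 in/h.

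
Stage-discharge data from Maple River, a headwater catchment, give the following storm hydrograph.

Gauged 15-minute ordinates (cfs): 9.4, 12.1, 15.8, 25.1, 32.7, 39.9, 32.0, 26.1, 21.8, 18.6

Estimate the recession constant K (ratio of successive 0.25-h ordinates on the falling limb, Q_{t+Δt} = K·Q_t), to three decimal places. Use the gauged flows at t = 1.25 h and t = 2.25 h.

K ≈ 0.826

Using the recession-limb readings at t = 1.25 h and t = 2.25 h: Q falls from 39.9 to 18.6 cfs over 4 intervals.
K = (Q₂/Q₁)^(1/4) = (18.6/39.9)^(1/4) = 0.826.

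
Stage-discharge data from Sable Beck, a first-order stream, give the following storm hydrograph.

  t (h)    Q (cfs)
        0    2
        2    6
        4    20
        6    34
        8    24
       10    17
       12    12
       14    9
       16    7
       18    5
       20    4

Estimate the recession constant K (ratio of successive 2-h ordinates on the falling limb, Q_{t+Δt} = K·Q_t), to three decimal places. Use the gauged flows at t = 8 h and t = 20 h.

Using the recession-limb readings at t = 8 h and t = 20 h: Q falls from 24 to 4 cfs over 6 intervals.
K = (Q₂/Q₁)^(1/6) = (4/24)^(1/6) = 0.742.

K ≈ 0.742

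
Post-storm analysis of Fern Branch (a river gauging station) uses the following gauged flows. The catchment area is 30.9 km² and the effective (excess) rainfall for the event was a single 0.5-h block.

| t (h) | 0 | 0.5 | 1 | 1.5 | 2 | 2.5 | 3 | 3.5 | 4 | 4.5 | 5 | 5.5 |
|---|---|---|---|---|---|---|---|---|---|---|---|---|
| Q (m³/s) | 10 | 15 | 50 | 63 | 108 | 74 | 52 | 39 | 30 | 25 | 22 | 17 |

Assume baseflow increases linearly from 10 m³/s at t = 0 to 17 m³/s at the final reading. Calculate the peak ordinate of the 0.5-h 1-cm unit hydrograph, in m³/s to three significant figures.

Direct runoff: 0.00, 4.36, 38.73, 51.09, 95.45, 60.82, 38.18, 24.55, 14.91, 9.27, 5.64, 0.00 m³/s; ΣQ_DR = 343.0 m³/s, peak = 95.45 m³/s.
Runoff depth d = ΣQ_DR·Δt / A = 343.0 × 1800 / (30.9 km²) = 19.98 mm.
The 1-cm UH is the DRH scaled by (10 mm)/d, so U_p = 95.45 × 10/19.98 = 47.8 m³/s.

U_p ≈ 47.8 m³/s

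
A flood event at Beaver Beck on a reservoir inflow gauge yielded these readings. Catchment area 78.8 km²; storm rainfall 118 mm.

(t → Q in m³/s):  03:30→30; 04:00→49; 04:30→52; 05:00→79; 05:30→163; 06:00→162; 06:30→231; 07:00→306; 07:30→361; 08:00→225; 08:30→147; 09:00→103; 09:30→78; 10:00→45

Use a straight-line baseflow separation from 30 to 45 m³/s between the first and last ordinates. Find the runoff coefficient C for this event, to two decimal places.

C ≈ 0.29

ΣQ_DR = 1506 m³/s; V = ΣQ_DR·Δt = 2.711 × 10^6 m³.
Runoff depth d = V / A = 34.40 mm.
C = d / P = 34.40 / 118 = 0.29.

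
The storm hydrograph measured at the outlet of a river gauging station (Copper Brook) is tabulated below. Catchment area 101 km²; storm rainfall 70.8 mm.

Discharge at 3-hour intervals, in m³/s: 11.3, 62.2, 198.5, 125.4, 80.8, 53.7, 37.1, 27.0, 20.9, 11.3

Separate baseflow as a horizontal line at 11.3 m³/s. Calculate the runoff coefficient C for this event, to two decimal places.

ΣQ_DR = 515.2 m³/s; V = ΣQ_DR·Δt = 5.564 × 10^6 m³.
Runoff depth d = V / A = 55.09 mm.
C = d / P = 55.09 / 70.8 = 0.78.

C ≈ 0.78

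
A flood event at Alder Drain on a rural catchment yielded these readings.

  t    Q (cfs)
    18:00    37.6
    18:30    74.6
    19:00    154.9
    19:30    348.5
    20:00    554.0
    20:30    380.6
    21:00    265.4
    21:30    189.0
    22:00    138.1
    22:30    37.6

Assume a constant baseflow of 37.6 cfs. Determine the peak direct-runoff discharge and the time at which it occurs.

Subtracting baseflow gives direct-runoff ordinates: 0.0, 37.0, 117.3, 310.9, 516.4, 343.0, 227.8, 151.4, 100.5, 0.0 cfs.
The maximum is 516.4 cfs, occurring at the reading for t = 20:00.

Q_p = 516.4 cfs at t = 20:00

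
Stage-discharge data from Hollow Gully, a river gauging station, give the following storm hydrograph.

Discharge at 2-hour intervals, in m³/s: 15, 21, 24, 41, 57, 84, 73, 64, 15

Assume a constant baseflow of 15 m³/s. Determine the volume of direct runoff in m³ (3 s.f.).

V ≈ 1.86 × 10^6 m³

Direct-runoff ordinates (Q − Q_b): 0.0, 6.0, 9.0, 26.0, 42.0, 69.0, 58.0, 49.0, 0.0 m³/s.
ΣQ_DR = 259.0 m³/s.
With Δt = 2 h = 7200 s, V = ΣQ_DR · Δt = 259.0 × 7200 = 1.86 × 10^6 m³.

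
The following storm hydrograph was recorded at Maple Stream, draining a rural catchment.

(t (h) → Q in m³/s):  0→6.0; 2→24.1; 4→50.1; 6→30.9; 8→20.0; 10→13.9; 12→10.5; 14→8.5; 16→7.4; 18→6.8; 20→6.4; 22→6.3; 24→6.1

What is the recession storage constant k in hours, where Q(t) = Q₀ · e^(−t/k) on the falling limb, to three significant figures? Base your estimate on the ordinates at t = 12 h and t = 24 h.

On the falling limb, Q drops from 10.5 to 6.1 m³/s between t = 12 h and t = 24 h (Δt = 12 h).
k = −Δt / ln(Q₂/Q₁) = −12 / ln(6.1/10.5) = 22.1 h.

k ≈ 22.1 h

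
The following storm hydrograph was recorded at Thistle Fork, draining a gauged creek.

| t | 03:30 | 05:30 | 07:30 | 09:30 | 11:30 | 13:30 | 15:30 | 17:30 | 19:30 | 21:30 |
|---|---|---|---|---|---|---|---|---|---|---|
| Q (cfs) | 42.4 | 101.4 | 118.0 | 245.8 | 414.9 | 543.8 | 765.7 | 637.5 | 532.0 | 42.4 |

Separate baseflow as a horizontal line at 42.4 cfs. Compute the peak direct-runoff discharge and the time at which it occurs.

Q_p = 723.3 cfs at t = 15:30

Subtracting baseflow gives direct-runoff ordinates: 0.0, 59.0, 75.6, 203.4, 372.5, 501.4, 723.3, 595.1, 489.6, 0.0 cfs.
The maximum is 723.3 cfs, occurring at the reading for t = 15:30.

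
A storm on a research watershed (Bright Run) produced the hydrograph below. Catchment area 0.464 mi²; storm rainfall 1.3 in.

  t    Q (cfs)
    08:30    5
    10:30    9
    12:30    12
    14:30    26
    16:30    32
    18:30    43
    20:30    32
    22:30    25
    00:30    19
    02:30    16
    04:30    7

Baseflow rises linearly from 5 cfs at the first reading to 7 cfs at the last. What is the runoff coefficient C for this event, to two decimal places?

C ≈ 0.82

ΣQ_DR = 160.0 cfs; V = ΣQ_DR·Δt = 1.152 × 10^6 ft³.
Runoff depth d = V / A = 1.069 in.
C = d / P = 1.069 / 1.3 = 0.82.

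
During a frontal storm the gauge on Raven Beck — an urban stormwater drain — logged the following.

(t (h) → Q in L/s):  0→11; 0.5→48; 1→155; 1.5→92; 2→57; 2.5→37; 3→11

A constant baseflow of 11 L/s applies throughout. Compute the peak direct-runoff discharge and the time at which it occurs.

Q_p = 144.0 L/s at t = 1 h

Subtracting baseflow gives direct-runoff ordinates: 0.0, 37.0, 144.0, 81.0, 46.0, 26.0, 0.0 L/s.
The maximum is 144.0 L/s, occurring at the reading for t = 1 h.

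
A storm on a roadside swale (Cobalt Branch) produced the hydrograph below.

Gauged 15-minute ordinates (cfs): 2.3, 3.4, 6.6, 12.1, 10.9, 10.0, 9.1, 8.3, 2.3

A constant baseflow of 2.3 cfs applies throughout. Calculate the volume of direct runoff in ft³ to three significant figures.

V ≈ 39900 ft³

Direct-runoff ordinates (Q − Q_b): 0.0, 1.1, 4.3, 9.8, 8.6, 7.7, 6.8, 6.0, 0.0 cfs.
ΣQ_DR = 44.30 cfs.
With Δt = 0.25 h = 900 s, V = ΣQ_DR · Δt = 44.30 × 900 = 39900 ft³.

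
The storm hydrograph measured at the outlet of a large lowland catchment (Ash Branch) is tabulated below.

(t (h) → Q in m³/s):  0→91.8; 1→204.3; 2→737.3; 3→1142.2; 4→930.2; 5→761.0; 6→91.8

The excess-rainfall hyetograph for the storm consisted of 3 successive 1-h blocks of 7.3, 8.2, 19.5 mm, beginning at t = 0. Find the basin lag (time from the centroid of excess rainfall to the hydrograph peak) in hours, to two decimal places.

t_L ≈ 1.15 h

Centroid of excess rainfall: t_c = Σ P_i·t̄_i / ΣP_i = 1.8486 h (block centres at 0.5, 1.5, 2.5 h).
Hydrograph peak occurs at t = 3 h, so basin lag t_L = 3 − 1.8486 = 1.15 h.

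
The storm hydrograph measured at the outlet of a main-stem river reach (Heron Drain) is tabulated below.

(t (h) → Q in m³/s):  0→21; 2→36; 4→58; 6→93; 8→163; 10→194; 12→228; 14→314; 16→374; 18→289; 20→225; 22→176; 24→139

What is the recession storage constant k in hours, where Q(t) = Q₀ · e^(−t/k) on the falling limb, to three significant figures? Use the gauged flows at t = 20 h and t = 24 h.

k ≈ 8.31 h

On the falling limb, Q drops from 225 to 139 m³/s between t = 20 h and t = 24 h (Δt = 4 h).
k = −Δt / ln(Q₂/Q₁) = −4 / ln(139/225) = 8.31 h.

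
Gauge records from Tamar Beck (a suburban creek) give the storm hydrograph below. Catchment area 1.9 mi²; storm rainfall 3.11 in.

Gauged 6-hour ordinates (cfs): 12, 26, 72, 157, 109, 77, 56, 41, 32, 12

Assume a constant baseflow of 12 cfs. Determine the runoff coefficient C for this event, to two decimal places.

C ≈ 0.75

ΣQ_DR = 474.0 cfs; V = ΣQ_DR·Δt = 1.024 × 10^7 ft³.
Runoff depth d = V / A = 2.319 in.
C = d / P = 2.319 / 3.11 = 0.75.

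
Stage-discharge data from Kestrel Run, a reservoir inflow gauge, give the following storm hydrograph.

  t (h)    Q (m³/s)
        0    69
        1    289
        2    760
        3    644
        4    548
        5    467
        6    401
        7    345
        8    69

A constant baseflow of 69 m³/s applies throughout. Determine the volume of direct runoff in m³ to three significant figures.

V ≈ 1.07 × 10^7 m³

Direct-runoff ordinates (Q − Q_b): 0.0, 220.0, 691.0, 575.0, 479.0, 398.0, 332.0, 276.0, 0.0 m³/s.
ΣQ_DR = 2971 m³/s.
With Δt = 1 h = 3600 s, V = ΣQ_DR · Δt = 2971 × 3600 = 1.07 × 10^7 m³.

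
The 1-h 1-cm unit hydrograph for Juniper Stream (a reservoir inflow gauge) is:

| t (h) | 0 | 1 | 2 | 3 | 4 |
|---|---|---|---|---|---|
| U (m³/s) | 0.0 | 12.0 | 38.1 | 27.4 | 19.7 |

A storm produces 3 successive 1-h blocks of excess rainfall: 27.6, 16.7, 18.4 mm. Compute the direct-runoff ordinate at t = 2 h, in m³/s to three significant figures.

Q ≈ 125 m³/s

By discrete convolution, Q_j = Σ (P_i / 10 mm) · U_{j−i}.
At t = 2 h (j=2): Q = (27.6/10)·38.1 + (16.7/10)·12.0 + (18.4/10)·0.0 = 125 m³/s.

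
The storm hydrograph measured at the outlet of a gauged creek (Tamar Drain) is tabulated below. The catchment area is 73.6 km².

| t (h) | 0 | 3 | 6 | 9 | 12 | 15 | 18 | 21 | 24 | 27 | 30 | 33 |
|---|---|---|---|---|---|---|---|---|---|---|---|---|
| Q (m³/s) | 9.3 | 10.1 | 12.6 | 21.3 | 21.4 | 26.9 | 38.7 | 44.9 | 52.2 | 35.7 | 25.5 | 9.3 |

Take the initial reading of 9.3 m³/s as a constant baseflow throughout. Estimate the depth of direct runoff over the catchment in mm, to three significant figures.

Direct runoff: 0.0, 0.8, 3.3, 12.0, 12.1, 17.6, 29.4, 35.6, 42.9, 26.4, 16.2, 0.0 m³/s; ΣQ_DR = 196.3 m³/s.
V = ΣQ_DR · Δt = 196.3 × 10800 s = 2.120 × 10^6 m³.
Over A = 73.6 km², depth = V / A = 28.8 mm.

d ≈ 28.8 mm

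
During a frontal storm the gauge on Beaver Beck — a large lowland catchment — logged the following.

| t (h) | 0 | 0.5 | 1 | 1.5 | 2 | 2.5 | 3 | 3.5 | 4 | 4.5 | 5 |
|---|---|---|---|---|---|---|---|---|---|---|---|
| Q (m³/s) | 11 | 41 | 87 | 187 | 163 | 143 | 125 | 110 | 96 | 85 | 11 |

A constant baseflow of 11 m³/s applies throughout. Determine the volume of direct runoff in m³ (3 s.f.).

Direct-runoff ordinates (Q − Q_b): 0.0, 30.0, 76.0, 176.0, 152.0, 132.0, 114.0, 99.0, 85.0, 74.0, 0.0 m³/s.
ΣQ_DR = 938.0 m³/s.
With Δt = 0.5 h = 1800 s, V = ΣQ_DR · Δt = 938.0 × 1800 = 1.69 × 10^6 m³.

V ≈ 1.69 × 10^6 m³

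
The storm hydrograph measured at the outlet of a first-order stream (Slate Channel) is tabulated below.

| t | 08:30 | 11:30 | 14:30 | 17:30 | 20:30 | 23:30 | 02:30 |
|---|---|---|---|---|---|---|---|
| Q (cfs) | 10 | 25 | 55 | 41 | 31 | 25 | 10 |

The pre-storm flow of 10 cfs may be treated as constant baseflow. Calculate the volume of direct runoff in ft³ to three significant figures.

Direct-runoff ordinates (Q − Q_b): 0.0, 15.0, 45.0, 31.0, 21.0, 15.0, 0.0 cfs.
ΣQ_DR = 127.0 cfs.
With Δt = 3 h = 10800 s, V = ΣQ_DR · Δt = 127.0 × 10800 = 1.37 × 10^6 ft³.

V ≈ 1.37 × 10^6 ft³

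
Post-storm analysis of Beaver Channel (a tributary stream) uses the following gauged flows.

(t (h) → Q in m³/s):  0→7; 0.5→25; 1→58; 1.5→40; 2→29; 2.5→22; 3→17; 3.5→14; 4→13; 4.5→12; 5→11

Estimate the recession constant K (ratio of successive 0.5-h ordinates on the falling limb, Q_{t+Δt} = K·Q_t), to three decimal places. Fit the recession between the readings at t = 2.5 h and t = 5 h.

K ≈ 0.871

Using the recession-limb readings at t = 2.5 h and t = 5 h: Q falls from 22 to 11 m³/s over 5 intervals.
K = (Q₂/Q₁)^(1/5) = (11/22)^(1/5) = 0.871.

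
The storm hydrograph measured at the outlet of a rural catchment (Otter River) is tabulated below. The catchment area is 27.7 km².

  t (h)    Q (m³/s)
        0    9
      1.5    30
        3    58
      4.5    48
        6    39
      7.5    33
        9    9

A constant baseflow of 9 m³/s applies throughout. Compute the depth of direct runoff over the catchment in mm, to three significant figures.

d ≈ 31.8 mm

Direct runoff: 0.0, 21.0, 49.0, 39.0, 30.0, 24.0, 0.0 m³/s; ΣQ_DR = 163.0 m³/s.
V = ΣQ_DR · Δt = 163.0 × 5400 s = 8.802 × 10^5 m³.
Over A = 27.7 km², depth = V / A = 31.8 mm.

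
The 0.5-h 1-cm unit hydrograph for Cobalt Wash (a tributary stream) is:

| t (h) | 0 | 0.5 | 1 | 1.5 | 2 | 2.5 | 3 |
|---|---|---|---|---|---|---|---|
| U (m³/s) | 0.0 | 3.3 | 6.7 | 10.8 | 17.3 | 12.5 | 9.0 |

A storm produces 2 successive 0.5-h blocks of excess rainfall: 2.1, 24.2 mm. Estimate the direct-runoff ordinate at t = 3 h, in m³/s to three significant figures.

Q ≈ 32.1 m³/s

By discrete convolution, Q_j = Σ (P_i / 10 mm) · U_{j−i}.
At t = 3 h (j=6): Q = (2.1/10)·9.0 + (24.2/10)·12.5 = 32.1 m³/s.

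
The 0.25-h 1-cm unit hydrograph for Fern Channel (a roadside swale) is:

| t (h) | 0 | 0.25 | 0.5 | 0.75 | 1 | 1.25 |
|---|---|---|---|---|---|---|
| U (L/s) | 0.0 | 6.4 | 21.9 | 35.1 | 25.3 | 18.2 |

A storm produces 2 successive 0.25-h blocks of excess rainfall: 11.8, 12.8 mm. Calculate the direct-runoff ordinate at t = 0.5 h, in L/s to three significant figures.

Q ≈ 34.0 L/s

By discrete convolution, Q_j = Σ (P_i / 10 mm) · U_{j−i}.
At t = 0.5 h (j=2): Q = (11.8/10)·21.9 + (12.8/10)·6.4 = 34.0 L/s.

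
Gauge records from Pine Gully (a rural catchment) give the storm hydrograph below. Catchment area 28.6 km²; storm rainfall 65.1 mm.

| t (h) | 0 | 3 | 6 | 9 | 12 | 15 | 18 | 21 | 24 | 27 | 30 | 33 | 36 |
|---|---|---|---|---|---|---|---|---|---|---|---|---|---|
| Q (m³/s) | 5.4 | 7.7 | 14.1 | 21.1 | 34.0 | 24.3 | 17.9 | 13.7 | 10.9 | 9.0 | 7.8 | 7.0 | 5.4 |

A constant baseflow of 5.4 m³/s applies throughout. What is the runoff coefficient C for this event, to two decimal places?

C ≈ 0.63

ΣQ_DR = 108.1 m³/s; V = ΣQ_DR·Δt = 1.167 × 10^6 m³.
Runoff depth d = V / A = 40.82 mm.
C = d / P = 40.82 / 65.1 = 0.63.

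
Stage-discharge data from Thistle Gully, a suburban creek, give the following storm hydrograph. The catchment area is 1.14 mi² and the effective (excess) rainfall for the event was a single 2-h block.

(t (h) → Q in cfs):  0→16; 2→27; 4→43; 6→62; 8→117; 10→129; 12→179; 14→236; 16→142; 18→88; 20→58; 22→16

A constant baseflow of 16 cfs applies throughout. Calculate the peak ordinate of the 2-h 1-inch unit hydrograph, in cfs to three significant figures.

Direct runoff: 0.0, 11.0, 27.0, 46.0, 101.0, 113.0, 163.0, 220.0, 126.0, 72.0, 42.0, 0.0 cfs; ΣQ_DR = 921.0 cfs, peak = 220.0 cfs.
Runoff depth d = ΣQ_DR·Δt / A = 921.0 × 7200 / (1.14 mi²) = 2.504 in.
The 1-inch UH is the DRH scaled by (1 in)/d, so U_p = 220.0 × 1/2.504 = 87.9 cfs.

U_p ≈ 87.9 cfs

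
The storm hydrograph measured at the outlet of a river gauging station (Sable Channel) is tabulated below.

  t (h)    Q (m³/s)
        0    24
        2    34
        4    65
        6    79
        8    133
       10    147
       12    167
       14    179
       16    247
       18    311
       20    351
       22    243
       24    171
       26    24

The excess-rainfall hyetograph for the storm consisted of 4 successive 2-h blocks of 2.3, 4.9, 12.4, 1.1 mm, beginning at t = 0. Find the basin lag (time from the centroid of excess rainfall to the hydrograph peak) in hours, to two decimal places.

Centroid of excess rainfall: t_c = Σ P_i·t̄_i / ΣP_i = 4.1884 h (block centres at 1, 3, 5, 7 h).
Hydrograph peak occurs at t = 20 h, so basin lag t_L = 20 − 4.1884 = 15.81 h.

t_L ≈ 15.81 h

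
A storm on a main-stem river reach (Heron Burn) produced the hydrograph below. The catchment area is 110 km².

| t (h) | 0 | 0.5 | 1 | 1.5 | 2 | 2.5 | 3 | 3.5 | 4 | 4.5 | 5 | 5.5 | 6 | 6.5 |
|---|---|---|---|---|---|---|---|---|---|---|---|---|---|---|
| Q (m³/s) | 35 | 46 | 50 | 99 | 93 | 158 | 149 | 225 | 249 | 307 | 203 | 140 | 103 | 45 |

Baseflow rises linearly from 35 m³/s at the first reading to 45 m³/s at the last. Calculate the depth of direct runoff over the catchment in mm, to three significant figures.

Direct runoff: 0.00, 10.23, 13.46, 61.69, 54.92, 119.15, 109.38, 184.62, 207.85, 265.08, 160.31, 96.54, 58.77, 0.00 m³/s; ΣQ_DR = 1342 m³/s.
V = ΣQ_DR · Δt = 1342 × 1800 s = 2.416 × 10^6 m³.
Over A = 110 km², depth = V / A = 22.0 mm.

d ≈ 22.0 mm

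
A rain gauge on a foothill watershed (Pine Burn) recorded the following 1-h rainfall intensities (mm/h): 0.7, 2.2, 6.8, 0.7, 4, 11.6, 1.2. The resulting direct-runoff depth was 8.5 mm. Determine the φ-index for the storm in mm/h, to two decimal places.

Only the 2 blocks with intensity above φ contribute runoff: 6.8, 11.6 mm/h.
Σ(I−φ)·Δt = d  ⇒  (6.8+11.6 − 2φ)·1 = 8.5
φ = (18.40 − 8.5/1) / 2 = 4.95 mm/h.

φ ≈ 4.95 mm/h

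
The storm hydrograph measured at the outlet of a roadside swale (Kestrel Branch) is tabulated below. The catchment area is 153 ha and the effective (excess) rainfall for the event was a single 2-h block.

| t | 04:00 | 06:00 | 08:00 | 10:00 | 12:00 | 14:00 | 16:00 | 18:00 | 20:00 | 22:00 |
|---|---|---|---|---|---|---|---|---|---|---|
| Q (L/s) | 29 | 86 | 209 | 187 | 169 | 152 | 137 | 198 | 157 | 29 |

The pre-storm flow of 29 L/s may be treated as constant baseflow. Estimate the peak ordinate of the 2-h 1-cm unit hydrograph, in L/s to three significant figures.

Direct runoff: 0.0, 57.0, 180.0, 158.0, 140.0, 123.0, 108.0, 169.0, 128.0, 0.0 L/s; ΣQ_DR = 1063 L/s, peak = 180.0 L/s.
Runoff depth d = ΣQ_DR·Δt / A = 1063 × 7200 / (153 ha) = 5.002 mm.
The 1-cm UH is the DRH scaled by (10 mm)/d, so U_p = 180.0 × 10/5.002 = 360 L/s.

U_p ≈ 360 L/s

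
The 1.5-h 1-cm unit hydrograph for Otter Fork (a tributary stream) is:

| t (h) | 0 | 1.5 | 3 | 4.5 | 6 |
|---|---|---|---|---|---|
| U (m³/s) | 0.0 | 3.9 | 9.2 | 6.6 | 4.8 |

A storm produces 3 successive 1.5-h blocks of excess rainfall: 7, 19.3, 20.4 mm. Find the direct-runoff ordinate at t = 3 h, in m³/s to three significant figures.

Q ≈ 14.0 m³/s

By discrete convolution, Q_j = Σ (P_i / 10 mm) · U_{j−i}.
At t = 3 h (j=2): Q = (7/10)·9.2 + (19.3/10)·3.9 + (20.4/10)·0.0 = 14.0 m³/s.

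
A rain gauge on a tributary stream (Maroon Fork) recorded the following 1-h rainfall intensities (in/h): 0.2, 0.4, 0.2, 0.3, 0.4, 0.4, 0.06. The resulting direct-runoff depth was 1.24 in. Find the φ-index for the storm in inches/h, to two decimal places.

φ ≈ 0.11 in/h

Only the 6 blocks with intensity above φ contribute runoff: 0.2, 0.4, 0.2, 0.3, 0.4, 0.4 in/h.
Σ(I−φ)·Δt = d  ⇒  (0.2+0.4+0.2+0.3+0.4+0.4 − 6φ)·1 = 1.24
φ = (1.900 − 1.24/1) / 6 = 0.11 in/h.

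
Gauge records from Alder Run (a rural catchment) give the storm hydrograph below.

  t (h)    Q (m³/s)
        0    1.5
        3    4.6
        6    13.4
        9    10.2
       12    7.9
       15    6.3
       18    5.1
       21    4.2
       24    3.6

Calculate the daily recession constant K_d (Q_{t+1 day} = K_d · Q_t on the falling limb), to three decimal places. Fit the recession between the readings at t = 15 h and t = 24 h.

K_d ≈ 0.225

Between t = 15 h and t = 24 h the flow falls from 6.3 to 3.6 m³/s over 3×3 h = 9 h.
Per-interval ratio K = (3.6/6.3)^(1/3) = 0.8298; K_d = K^(24/3) = 0.225.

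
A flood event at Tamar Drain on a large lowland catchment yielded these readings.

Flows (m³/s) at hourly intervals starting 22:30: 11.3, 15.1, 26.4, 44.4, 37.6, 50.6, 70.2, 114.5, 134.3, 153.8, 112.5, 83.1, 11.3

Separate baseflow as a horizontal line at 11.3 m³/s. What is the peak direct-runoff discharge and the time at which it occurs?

Q_p = 142.5 m³/s at t = 07:30

Subtracting baseflow gives direct-runoff ordinates: 0.0, 3.8, 15.1, 33.1, 26.3, 39.3, 58.9, 103.2, 123.0, 142.5, 101.2, 71.8, 0.0 m³/s.
The maximum is 142.5 m³/s, occurring at the reading for t = 07:30.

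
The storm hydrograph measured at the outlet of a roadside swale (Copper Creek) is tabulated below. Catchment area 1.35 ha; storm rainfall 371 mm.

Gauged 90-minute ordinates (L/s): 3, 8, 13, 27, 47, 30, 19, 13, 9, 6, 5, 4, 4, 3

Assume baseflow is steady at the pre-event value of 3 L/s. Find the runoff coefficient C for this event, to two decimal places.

C ≈ 0.16

ΣQ_DR = 149.0 L/s; V = ΣQ_DR·Δt = 8.046 × 10^5 L.
Runoff depth d = V / A = 59.60 mm.
C = d / P = 59.60 / 371 = 0.16.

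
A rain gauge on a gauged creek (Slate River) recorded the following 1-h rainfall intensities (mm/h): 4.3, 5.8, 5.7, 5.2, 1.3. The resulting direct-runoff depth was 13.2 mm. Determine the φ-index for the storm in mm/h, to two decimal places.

φ ≈ 1.95 mm/h

Only the 4 blocks with intensity above φ contribute runoff: 4.3, 5.8, 5.7, 5.2 mm/h.
Σ(I−φ)·Δt = d  ⇒  (4.3+5.8+5.7+5.2 − 4φ)·1 = 13.2
φ = (21.00 − 13.2/1) / 4 = 1.95 mm/h.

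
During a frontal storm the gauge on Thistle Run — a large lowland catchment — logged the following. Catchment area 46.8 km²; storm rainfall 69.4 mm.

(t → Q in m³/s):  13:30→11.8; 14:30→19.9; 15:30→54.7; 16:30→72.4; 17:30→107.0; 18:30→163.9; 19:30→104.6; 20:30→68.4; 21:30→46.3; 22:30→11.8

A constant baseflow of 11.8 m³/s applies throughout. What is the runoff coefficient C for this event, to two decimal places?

ΣQ_DR = 542.8 m³/s; V = ΣQ_DR·Δt = 1.954 × 10^6 m³.
Runoff depth d = V / A = 41.75 mm.
C = d / P = 41.75 / 69.4 = 0.60.

C ≈ 0.60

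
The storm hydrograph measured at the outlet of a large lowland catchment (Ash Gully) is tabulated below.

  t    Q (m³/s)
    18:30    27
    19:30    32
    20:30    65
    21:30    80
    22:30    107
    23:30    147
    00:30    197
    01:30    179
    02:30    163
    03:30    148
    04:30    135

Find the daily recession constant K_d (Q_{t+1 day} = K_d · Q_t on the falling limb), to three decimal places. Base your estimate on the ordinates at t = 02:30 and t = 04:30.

K_d ≈ 0.104

Between t = 02:30 and t = 04:30 the flow falls from 163 to 135 m³/s over 2×1 h = 2 h.
Per-interval ratio K = (135/163)^(1/2) = 0.9101; K_d = K^(24/1) = 0.104.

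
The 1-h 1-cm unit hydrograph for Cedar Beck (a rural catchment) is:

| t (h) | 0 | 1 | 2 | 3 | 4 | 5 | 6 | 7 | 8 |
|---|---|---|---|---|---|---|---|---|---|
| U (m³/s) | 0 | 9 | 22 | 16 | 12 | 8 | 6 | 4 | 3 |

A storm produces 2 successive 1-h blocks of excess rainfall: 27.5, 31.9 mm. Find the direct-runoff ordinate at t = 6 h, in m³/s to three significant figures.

By discrete convolution, Q_j = Σ (P_i / 10 mm) · U_{j−i}.
At t = 6 h (j=6): Q = (27.5/10)·6 + (31.9/10)·8 = 42.0 m³/s.

Q ≈ 42.0 m³/s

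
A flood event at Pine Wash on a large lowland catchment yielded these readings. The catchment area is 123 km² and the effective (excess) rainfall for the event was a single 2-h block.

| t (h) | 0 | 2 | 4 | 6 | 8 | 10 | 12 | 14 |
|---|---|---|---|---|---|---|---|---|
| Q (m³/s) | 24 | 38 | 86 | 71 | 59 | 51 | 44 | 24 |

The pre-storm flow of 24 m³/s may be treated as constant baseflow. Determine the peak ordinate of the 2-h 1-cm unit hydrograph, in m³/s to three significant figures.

U_p ≈ 51.7 m³/s

Direct runoff: 0.0, 14.0, 62.0, 47.0, 35.0, 27.0, 20.0, 0.0 m³/s; ΣQ_DR = 205.0 m³/s, peak = 62.0 m³/s.
Runoff depth d = ΣQ_DR·Δt / A = 205.0 × 7200 / (123 km²) = 12.00 mm.
The 1-cm UH is the DRH scaled by (10 mm)/d, so U_p = 62.0 × 10/12.00 = 51.7 m³/s.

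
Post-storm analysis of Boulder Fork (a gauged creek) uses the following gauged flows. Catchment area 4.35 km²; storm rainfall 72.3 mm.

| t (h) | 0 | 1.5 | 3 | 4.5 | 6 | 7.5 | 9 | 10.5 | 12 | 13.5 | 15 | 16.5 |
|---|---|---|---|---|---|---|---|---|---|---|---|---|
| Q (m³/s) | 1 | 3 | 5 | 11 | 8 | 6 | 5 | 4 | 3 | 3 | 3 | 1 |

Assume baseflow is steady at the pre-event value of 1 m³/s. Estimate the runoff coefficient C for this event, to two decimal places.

C ≈ 0.70

ΣQ_DR = 41.00 m³/s; V = ΣQ_DR·Δt = 2.214 × 10^5 m³.
Runoff depth d = V / A = 50.90 mm.
C = d / P = 50.90 / 72.3 = 0.70.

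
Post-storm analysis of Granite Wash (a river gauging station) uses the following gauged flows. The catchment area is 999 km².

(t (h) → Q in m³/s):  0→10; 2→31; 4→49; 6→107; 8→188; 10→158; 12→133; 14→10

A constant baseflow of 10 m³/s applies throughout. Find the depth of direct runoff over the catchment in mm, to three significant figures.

d ≈ 4.37 mm

Direct runoff: 0.0, 21.0, 39.0, 97.0, 178.0, 148.0, 123.0, 0.0 m³/s; ΣQ_DR = 606.0 m³/s.
V = ΣQ_DR · Δt = 606.0 × 7200 s = 4.363 × 10^6 m³.
Over A = 999 km², depth = V / A = 4.37 mm.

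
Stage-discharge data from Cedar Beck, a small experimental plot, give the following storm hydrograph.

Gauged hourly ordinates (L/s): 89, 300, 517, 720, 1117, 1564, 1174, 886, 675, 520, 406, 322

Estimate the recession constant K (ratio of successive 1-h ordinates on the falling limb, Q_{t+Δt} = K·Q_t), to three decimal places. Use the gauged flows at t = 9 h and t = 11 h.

Using the recession-limb readings at t = 9 h and t = 11 h: Q falls from 520 to 322 L/s over 2 intervals.
K = (Q₂/Q₁)^(1/2) = (322/520)^(1/2) = 0.787.

K ≈ 0.787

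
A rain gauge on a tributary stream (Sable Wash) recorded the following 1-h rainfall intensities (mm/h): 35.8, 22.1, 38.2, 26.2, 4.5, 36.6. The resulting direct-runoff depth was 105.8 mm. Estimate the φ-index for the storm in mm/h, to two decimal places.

Only the 5 blocks with intensity above φ contribute runoff: 35.8, 22.1, 38.2, 26.2, 36.6 mm/h.
Σ(I−φ)·Δt = d  ⇒  (35.8+22.1+38.2+26.2+36.6 − 5φ)·1 = 105.8
φ = (158.9 − 105.8/1) / 5 = 10.62 mm/h.

φ ≈ 10.62 mm/h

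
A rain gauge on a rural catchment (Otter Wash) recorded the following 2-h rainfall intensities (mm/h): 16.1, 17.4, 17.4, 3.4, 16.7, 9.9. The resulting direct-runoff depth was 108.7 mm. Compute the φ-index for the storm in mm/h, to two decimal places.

φ ≈ 4.63 mm/h

Only the 5 blocks with intensity above φ contribute runoff: 16.1, 17.4, 17.4, 16.7, 9.9 mm/h.
Σ(I−φ)·Δt = d  ⇒  (16.1+17.4+17.4+16.7+9.9 − 5φ)·2 = 108.7
φ = (77.50 − 108.7/2) / 5 = 4.63 mm/h.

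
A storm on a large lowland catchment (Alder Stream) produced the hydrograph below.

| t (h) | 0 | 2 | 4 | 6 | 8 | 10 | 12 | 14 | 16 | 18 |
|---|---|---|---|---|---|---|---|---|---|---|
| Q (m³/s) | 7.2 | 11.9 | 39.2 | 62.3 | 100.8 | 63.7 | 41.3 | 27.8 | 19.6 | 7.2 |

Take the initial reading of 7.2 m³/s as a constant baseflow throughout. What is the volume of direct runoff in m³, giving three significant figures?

V ≈ 2.22 × 10^6 m³

Direct-runoff ordinates (Q − Q_b): 0.0, 4.7, 32.0, 55.1, 93.6, 56.5, 34.1, 20.6, 12.4, 0.0 m³/s.
ΣQ_DR = 309.0 m³/s.
With Δt = 2 h = 7200 s, V = ΣQ_DR · Δt = 309.0 × 7200 = 2.22 × 10^6 m³.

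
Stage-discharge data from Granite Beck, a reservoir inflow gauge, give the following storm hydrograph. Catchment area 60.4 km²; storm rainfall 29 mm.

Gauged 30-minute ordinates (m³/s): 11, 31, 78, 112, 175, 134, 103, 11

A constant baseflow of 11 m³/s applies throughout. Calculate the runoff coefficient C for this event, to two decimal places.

ΣQ_DR = 567.0 m³/s; V = ΣQ_DR·Δt = 1.021 × 10^6 m³.
Runoff depth d = V / A = 16.90 mm.
C = d / P = 16.90 / 29 = 0.58.

C ≈ 0.58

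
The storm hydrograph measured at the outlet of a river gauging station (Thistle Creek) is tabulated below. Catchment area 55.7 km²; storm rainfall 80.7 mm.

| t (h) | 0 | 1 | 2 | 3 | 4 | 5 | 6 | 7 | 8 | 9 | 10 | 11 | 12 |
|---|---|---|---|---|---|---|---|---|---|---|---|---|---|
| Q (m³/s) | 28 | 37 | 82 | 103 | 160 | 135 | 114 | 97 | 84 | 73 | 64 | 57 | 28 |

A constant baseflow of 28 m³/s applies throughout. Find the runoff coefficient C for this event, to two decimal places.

ΣQ_DR = 698.0 m³/s; V = ΣQ_DR·Δt = 2.513 × 10^6 m³.
Runoff depth d = V / A = 45.11 mm.
C = d / P = 45.11 / 80.7 = 0.56.

C ≈ 0.56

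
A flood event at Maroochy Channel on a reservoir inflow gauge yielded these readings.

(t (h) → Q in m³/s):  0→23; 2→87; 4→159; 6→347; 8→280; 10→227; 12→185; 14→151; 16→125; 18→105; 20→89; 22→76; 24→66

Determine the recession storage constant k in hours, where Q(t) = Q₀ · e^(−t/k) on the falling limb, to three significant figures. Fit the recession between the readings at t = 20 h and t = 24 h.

k ≈ 13.4 h

On the falling limb, Q drops from 89 to 66 m³/s between t = 20 h and t = 24 h (Δt = 4 h).
k = −Δt / ln(Q₂/Q₁) = −4 / ln(66/89) = 13.4 h.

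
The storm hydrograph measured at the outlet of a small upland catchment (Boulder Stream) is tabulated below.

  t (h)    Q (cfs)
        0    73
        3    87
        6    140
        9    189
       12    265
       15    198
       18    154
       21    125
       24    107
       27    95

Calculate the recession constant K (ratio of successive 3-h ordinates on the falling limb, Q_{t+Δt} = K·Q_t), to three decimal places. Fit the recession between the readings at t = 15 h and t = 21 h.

Using the recession-limb readings at t = 15 h and t = 21 h: Q falls from 198 to 125 cfs over 2 intervals.
K = (Q₂/Q₁)^(1/2) = (125/198)^(1/2) = 0.795.

K ≈ 0.795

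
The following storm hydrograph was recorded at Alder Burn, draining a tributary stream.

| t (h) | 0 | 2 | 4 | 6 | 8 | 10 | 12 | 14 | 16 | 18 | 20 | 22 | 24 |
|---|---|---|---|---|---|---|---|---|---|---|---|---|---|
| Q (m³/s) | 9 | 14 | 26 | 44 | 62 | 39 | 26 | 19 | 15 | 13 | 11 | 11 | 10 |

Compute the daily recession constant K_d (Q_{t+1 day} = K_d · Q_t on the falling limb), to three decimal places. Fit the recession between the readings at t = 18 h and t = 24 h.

Between t = 18 h and t = 24 h the flow falls from 13 to 10 m³/s over 3×2 h = 6 h.
Per-interval ratio K = (10/13)^(1/3) = 0.9163; K_d = K^(24/2) = 0.350.

K_d ≈ 0.350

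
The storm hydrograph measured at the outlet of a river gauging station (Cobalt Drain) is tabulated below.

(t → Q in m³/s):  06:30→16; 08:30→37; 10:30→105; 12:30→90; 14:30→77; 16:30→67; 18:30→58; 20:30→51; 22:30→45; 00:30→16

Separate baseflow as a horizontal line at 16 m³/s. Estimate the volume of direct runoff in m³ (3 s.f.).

V ≈ 2.89 × 10^6 m³

Direct-runoff ordinates (Q − Q_b): 0.0, 21.0, 89.0, 74.0, 61.0, 51.0, 42.0, 35.0, 29.0, 0.0 m³/s.
ΣQ_DR = 402.0 m³/s.
With Δt = 2 h = 7200 s, V = ΣQ_DR · Δt = 402.0 × 7200 = 2.89 × 10^6 m³.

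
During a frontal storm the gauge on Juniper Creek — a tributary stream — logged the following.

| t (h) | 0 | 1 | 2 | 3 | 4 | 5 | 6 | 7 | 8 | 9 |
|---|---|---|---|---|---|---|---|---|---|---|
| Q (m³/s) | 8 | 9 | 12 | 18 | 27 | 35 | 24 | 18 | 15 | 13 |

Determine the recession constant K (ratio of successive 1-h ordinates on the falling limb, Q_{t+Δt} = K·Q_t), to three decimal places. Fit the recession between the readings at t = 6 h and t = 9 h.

K ≈ 0.815

Using the recession-limb readings at t = 6 h and t = 9 h: Q falls from 24 to 13 m³/s over 3 intervals.
K = (Q₂/Q₁)^(1/3) = (13/24)^(1/3) = 0.815.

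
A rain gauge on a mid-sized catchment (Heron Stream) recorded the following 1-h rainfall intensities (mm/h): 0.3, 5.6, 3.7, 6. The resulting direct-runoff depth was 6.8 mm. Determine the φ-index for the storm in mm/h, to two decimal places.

φ ≈ 2.83 mm/h

Only the 3 blocks with intensity above φ contribute runoff: 5.6, 3.7, 6 mm/h.
Σ(I−φ)·Δt = d  ⇒  (5.6+3.7+6 − 3φ)·1 = 6.8
φ = (15.30 − 6.8/1) / 3 = 2.83 mm/h.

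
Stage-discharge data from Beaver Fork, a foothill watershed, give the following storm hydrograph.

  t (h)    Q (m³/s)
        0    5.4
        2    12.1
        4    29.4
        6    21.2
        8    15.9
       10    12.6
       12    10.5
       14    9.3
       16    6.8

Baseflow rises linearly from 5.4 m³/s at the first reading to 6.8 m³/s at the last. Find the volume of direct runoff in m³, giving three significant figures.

V ≈ 4.92 × 10^5 m³

Direct-runoff ordinates (Q − Q_b): 0.00, 6.53, 23.65, 15.28, 9.80, 6.33, 4.05, 2.67, 0.00 m³/s.
ΣQ_DR = 68.30 m³/s.
With Δt = 2 h = 7200 s, V = ΣQ_DR · Δt = 68.30 × 7200 = 4.92 × 10^5 m³.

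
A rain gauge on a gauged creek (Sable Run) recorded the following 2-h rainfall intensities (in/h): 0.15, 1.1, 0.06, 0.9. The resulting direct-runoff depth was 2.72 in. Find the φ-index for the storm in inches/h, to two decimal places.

φ ≈ 0.32 in/h

Only the 2 blocks with intensity above φ contribute runoff: 1.1, 0.9 in/h.
Σ(I−φ)·Δt = d  ⇒  (1.1+0.9 − 2φ)·2 = 2.72
φ = (2.000 − 2.72/2) / 2 = 0.32 in/h.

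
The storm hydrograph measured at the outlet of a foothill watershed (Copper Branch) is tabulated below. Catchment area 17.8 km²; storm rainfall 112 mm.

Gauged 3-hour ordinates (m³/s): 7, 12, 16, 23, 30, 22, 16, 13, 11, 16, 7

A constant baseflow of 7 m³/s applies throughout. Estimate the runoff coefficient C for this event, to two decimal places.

ΣQ_DR = 96.00 m³/s; V = ΣQ_DR·Δt = 1.037 × 10^6 m³.
Runoff depth d = V / A = 58.25 mm.
C = d / P = 58.25 / 112 = 0.52.

C ≈ 0.52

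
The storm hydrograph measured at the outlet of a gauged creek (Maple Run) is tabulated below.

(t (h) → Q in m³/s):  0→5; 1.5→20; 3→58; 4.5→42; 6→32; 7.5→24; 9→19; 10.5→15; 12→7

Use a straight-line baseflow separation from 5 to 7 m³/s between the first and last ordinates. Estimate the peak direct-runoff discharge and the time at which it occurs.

Subtracting baseflow gives direct-runoff ordinates: 0.00, 14.75, 52.50, 36.25, 26.00, 17.75, 12.50, 8.25, 0.00 m³/s.
The maximum is 52.50 m³/s, occurring at the reading for t = 3 h.

Q_p = 52.50 m³/s at t = 3 h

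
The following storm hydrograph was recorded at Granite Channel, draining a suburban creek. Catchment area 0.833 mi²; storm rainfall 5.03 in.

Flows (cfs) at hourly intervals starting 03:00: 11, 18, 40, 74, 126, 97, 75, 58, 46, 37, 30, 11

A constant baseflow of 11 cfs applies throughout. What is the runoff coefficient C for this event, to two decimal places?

ΣQ_DR = 491.0 cfs; V = ΣQ_DR·Δt = 1.768 × 10^6 ft³.
Runoff depth d = V / A = 0.9134 in.
C = d / P = 0.9134 / 5.03 = 0.18.

C ≈ 0.18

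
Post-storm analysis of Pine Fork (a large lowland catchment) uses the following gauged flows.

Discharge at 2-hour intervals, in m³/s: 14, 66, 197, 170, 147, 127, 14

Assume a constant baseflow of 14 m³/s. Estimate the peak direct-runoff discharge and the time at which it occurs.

Q_p = 183.0 m³/s at t = 4 h

Subtracting baseflow gives direct-runoff ordinates: 0.0, 52.0, 183.0, 156.0, 133.0, 113.0, 0.0 m³/s.
The maximum is 183.0 m³/s, occurring at the reading for t = 4 h.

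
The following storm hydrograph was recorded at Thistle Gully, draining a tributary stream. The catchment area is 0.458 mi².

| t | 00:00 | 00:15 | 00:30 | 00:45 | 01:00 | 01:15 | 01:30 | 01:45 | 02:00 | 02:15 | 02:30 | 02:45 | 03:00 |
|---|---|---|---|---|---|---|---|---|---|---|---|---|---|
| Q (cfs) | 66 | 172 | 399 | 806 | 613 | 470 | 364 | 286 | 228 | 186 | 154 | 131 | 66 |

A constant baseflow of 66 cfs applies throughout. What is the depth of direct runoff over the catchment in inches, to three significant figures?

d ≈ 2.61 in

Direct runoff: 0.0, 106.0, 333.0, 740.0, 547.0, 404.0, 298.0, 220.0, 162.0, 120.0, 88.0, 65.0, 0.0 cfs; ΣQ_DR = 3083 cfs.
V = ΣQ_DR · Δt = 3083 × 900 s = 2.775 × 10^6 ft³.
Over A = 0.458 mi², depth = V / A = 2.61 in.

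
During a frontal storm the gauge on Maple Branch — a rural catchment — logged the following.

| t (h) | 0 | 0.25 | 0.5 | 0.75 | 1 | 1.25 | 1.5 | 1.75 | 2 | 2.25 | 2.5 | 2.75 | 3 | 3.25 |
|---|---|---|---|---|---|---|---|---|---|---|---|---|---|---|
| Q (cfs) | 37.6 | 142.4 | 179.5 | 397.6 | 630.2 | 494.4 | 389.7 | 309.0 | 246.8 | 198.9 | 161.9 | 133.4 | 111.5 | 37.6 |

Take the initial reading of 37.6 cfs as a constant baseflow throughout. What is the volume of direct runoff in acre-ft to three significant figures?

Direct-runoff ordinates (Q − Q_b): 0.0, 104.8, 141.9, 360.0, 592.6, 456.8, 352.1, 271.4, 209.2, 161.3, 124.3, 95.8, 73.9, 0.0 cfs.
ΣQ_DR = 2944 cfs.
With Δt = 0.25 h = 900 s, V = ΣQ_DR · Δt = 2944 × 900 = 2.65 × 10^6 ft³ = 60.8 acre-ft.

V ≈ 60.8 acre-ft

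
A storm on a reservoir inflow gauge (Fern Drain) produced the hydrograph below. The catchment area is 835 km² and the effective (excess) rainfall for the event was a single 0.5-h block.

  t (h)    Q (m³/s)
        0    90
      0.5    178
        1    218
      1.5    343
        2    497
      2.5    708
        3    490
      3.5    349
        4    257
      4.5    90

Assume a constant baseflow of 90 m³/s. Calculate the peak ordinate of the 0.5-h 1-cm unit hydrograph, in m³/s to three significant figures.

Direct runoff: 0.0, 88.0, 128.0, 253.0, 407.0, 618.0, 400.0, 259.0, 167.0, 0.0 m³/s; ΣQ_DR = 2320 m³/s, peak = 618.0 m³/s.
Runoff depth d = ΣQ_DR·Δt / A = 2320 × 1800 / (835 km²) = 5.001 mm.
The 1-cm UH is the DRH scaled by (10 mm)/d, so U_p = 618.0 × 10/5.001 = 1240 m³/s.

U_p ≈ 1240 m³/s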